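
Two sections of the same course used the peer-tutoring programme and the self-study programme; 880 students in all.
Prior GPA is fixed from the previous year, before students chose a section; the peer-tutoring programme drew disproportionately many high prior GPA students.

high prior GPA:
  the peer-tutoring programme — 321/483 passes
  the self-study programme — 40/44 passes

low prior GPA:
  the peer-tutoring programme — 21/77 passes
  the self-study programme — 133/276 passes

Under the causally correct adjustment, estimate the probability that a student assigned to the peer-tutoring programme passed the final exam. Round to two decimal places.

0.51

Since prior GPA band is a pre-existing factor (not a product of the teaching method) and it affects the outcome on its own, it is a confounder. The stratified rates, not the pooled rate, identify the causal effect.
Standardising the peer-tutoring programme to the population prior GPA band mix: 0.599·321/483 + 0.401·21/77 = 0.507.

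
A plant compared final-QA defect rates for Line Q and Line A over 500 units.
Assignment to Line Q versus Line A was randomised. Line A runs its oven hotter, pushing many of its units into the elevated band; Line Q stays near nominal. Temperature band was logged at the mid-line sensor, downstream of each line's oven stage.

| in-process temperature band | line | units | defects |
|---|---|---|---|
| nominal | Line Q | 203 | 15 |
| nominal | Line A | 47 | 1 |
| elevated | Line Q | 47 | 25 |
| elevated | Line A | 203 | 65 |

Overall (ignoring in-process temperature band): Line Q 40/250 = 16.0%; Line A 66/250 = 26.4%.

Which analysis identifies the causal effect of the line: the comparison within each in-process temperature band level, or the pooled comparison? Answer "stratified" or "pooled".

The stratified and pooled comparisons disagree (Line A wins within each in-process temperature band; Line Q wins overall), so the answer turns on the causal role of in-process temperature band.
In-process temperature band is recorded after the line and is itself shifted by it — it sits on the causal path from line to outcome. Conditioning on a mediator would strip out part of the effect we want; the pooled comparison gives the total causal effect.
Pooled: Line Q 16.0% vs Line A 26.4%; Line Q is lower overall.

pooled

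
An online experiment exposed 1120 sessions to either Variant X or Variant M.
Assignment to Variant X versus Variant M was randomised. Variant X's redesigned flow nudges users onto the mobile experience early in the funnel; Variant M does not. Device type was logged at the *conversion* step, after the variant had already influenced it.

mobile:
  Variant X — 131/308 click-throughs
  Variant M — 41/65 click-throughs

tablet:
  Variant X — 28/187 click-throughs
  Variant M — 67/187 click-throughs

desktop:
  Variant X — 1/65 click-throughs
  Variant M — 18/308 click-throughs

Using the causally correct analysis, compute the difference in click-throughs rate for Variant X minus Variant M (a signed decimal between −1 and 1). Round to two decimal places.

Variant M is higher inside every device type stratum but Variant X is higher in aggregate. Whether to stratify depends on how device type relates to the variant.
The distribution of device type is itself part of what the variant does — it is an intermediate outcome. Holding it fixed would remove that part of the effect; the total effect is the pooled difference.
The causal difference is the pooled difference: 0.286 − 0.225 = +0.061.

+0.06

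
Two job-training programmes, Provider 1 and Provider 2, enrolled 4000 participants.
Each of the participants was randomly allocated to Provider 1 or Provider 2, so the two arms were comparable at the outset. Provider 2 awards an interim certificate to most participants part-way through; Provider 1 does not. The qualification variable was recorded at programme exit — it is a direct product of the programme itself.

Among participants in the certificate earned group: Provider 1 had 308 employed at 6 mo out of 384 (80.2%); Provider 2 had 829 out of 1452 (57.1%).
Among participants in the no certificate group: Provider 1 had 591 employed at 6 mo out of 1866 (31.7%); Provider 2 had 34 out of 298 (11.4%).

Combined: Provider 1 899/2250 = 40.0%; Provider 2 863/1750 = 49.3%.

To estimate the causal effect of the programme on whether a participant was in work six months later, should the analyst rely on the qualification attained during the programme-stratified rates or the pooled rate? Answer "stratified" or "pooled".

Within every qualification attained during the programme level Provider 1 has the higher rate, yet pooled Provider 2 does — Simpson's reversal.
Qualification attained during the programme is downstream of the programme. One should not condition on a consequence of treatment, so the overall rates are the right comparison.
Pooled: Provider 1 40.0% vs Provider 2 49.3%; Provider 2 is higher overall.

pooled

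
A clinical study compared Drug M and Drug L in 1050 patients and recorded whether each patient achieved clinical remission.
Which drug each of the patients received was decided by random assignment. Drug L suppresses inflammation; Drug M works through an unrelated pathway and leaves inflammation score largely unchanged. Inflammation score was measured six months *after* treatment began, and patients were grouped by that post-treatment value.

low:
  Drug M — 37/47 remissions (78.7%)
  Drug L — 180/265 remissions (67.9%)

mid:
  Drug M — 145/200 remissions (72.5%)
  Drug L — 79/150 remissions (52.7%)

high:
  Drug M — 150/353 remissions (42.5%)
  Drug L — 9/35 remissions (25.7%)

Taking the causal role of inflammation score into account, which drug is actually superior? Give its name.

Drug L

Inflammation score is recorded after the drug and is itself shifted by it — it sits on the causal path from drug to outcome. Conditioning on a mediator would strip out part of the effect we want; the pooled comparison gives the total causal effect.
Pooled: Drug M 55.3% vs Drug L 59.6%; Drug L is higher overall.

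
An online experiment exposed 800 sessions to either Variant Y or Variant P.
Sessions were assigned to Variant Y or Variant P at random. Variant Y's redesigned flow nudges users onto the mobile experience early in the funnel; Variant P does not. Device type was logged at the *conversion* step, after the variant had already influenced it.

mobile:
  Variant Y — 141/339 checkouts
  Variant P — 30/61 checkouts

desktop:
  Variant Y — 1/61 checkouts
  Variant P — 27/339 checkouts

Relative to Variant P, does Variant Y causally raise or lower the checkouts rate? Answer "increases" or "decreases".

increases

Stratifying would compare variants among sessions the variants themselves sorted into device type groups — a form of selection on an intermediate. The unconditioned pooled rates give the total causal effect.
Pooled: Variant Y 35.5% vs Variant P 14.2%; Variant Y is higher overall.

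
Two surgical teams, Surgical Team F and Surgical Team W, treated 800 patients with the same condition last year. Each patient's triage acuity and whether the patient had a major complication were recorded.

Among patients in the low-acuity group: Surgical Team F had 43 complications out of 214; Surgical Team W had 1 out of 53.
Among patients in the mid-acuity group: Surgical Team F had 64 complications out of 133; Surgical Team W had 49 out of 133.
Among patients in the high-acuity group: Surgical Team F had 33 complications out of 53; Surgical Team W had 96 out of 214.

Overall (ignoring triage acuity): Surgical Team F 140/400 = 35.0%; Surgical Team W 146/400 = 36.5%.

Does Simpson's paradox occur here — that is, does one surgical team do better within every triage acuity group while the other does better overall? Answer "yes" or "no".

yes

Within each triage acuity level (low-acuity 20.1% vs 1.9%; mid-acuity 48.1% vs 36.8%; high-acuity 62.3% vs 44.9%), Surgical Team W has the lower rate every time. Pooled: 35.0% vs 36.5% — Surgical Team F has the lower rate overall. The two comparisons disagree.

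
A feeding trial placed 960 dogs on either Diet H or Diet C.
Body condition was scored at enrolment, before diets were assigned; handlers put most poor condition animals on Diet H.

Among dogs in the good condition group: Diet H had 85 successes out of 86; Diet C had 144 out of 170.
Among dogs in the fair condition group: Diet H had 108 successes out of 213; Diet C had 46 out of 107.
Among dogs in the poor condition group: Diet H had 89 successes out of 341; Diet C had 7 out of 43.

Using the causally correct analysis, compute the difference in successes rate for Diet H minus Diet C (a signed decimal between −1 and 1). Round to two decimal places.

The stratified and pooled comparisons disagree (Diet H wins within each starting body condition; Diet C wins overall), so the answer turns on the causal role of starting body condition.
The imbalance in starting body condition arose from how dogs were allocated, not from anything the diet did; and starting body condition independently affects the outcome. The pooled gap is confounded — condition on starting body condition.
Adjusting over the population distribution of starting body condition: 0.267·(0.988−0.847) + 0.333·(0.507−0.430) + 0.400·(0.261−0.163) = +0.103.

+0.10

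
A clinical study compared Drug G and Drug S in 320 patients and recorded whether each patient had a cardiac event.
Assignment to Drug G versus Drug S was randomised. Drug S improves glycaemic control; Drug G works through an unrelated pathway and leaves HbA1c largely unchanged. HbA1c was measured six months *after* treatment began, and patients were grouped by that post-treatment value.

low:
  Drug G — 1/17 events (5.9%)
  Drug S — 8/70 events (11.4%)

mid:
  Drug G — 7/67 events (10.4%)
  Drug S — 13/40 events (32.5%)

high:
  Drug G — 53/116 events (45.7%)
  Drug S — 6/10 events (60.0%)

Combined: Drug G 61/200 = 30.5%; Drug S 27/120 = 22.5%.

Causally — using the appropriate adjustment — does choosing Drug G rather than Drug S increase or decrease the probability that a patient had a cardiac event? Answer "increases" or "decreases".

increases

Within every HbA1c level Drug G has the lower rate, yet pooled Drug S does — Simpson's reversal.
The distribution of HbA1c is itself part of what the drug does — it is an intermediate outcome. Holding it fixed would remove that part of the effect; the total effect is the pooled difference.
Pooled: Drug G 30.5% vs Drug S 22.5%; Drug S is lower overall.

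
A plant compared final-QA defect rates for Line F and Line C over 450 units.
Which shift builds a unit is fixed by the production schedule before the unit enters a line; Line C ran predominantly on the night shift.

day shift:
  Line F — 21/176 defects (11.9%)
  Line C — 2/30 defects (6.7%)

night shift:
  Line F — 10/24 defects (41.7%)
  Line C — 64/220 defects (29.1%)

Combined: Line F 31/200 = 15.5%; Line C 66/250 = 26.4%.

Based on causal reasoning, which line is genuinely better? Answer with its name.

Line C

Here shift is a common cause — it drives both which line a case falls under and the outcome. The crude comparison mixes populations; the stratum-specific rates are the causally relevant ones.
Within each level — day shift: 11.9% vs 6.7%; night shift: 41.7% vs 29.1% — Line C is lower every time.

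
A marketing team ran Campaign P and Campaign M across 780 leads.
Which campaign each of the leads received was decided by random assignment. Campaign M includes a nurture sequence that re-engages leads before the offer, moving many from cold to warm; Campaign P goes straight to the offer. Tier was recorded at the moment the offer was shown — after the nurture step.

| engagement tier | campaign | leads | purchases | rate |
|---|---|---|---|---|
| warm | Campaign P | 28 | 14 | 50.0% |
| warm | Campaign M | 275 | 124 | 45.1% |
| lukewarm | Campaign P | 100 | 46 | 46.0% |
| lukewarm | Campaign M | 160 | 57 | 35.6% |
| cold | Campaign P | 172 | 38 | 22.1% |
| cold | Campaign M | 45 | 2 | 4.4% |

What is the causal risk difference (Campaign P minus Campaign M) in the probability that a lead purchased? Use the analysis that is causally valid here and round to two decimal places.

-0.05

Campaign P is higher inside every engagement tier stratum but Campaign M is higher in aggregate. Whether to stratify depends on how engagement tier relates to the campaign.
The distribution of engagement tier is itself part of what the campaign does — it is an intermediate outcome. Holding it fixed would remove that part of the effect; the total effect is the pooled difference.
The causal difference is the pooled difference: 0.327 − 0.381 = -0.055.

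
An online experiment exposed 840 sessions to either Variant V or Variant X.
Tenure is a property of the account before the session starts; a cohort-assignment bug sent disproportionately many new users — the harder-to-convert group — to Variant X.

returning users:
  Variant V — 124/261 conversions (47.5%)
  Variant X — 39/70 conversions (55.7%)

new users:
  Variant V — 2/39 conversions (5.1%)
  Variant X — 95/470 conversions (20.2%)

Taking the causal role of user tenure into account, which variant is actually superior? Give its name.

Within every user tenure level Variant X has the higher rate, yet pooled Variant V does — Simpson's reversal.
Here user tenure is a common cause — it drives both which variant a case falls under and the outcome. The crude comparison mixes populations; the stratum-specific rates are the causally relevant ones.
Within each level — returning users: 47.5% vs 55.7%; new users: 5.1% vs 20.2% — Variant X is higher every time.

Variant X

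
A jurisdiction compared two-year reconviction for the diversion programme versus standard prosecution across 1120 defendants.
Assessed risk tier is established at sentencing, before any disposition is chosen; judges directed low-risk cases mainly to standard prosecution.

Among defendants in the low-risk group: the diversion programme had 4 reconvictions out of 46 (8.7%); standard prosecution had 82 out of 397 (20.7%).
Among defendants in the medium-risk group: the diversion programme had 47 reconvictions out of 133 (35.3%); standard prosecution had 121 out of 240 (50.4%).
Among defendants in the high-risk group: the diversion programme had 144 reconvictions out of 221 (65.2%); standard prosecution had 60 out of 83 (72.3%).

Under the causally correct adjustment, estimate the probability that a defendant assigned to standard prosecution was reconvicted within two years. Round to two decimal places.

Within every assessed risk tier level the diversion programme has the lower rate, yet pooled standard prosecution does — Simpson's reversal.
Assessed risk tier differs across dispositions for reasons unrelated to any effect of the disposition itself, and it separately predicts the outcome — a classic confounder. We must compare within assessed risk tier levels.
Standardising standard prosecution to the population assessed risk tier mix: 0.396·82/397 + 0.333·121/240 + 0.271·60/83 = 0.446.

0.45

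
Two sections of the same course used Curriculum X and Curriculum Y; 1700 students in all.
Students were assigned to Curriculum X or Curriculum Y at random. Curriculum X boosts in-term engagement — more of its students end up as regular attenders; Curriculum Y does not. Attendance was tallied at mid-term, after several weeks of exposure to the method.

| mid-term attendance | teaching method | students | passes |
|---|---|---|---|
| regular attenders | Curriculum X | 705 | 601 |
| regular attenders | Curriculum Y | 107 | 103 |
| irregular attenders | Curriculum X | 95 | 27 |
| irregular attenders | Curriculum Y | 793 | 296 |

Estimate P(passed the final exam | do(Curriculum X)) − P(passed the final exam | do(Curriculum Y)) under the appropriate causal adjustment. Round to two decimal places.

The distribution of mid-term attendance is itself part of what the teaching method does — it is an intermediate outcome. Holding it fixed would remove that part of the effect; the total effect is the pooled difference.
The causal difference is the pooled difference: 0.785 − 0.443 = +0.342.

+0.34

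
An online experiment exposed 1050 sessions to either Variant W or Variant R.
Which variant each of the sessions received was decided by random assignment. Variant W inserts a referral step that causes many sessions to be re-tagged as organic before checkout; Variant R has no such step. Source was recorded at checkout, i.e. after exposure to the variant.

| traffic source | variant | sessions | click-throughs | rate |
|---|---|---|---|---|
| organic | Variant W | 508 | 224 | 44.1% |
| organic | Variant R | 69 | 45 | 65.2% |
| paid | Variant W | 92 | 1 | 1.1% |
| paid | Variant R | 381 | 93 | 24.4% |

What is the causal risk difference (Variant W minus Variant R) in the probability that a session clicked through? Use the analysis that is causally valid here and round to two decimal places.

+0.07

Traffic source is recorded after the variant and is itself shifted by it — it sits on the causal path from variant to outcome. Conditioning on a mediator would strip out part of the effect we want; the pooled comparison gives the total causal effect.
The causal difference is the pooled difference: 0.375 − 0.307 = +0.068.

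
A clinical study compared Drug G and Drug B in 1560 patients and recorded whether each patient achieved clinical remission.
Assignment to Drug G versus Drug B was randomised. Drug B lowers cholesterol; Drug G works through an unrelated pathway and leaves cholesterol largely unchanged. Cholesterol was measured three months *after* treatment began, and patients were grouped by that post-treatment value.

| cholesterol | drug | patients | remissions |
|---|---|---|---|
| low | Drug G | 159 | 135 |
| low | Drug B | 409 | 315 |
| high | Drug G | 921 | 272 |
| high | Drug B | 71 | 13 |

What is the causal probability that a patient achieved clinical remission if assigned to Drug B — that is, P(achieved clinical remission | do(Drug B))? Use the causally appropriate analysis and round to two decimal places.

0.68

Cholesterol is recorded after the drug and is itself shifted by it — it sits on the causal path from drug to outcome. Conditioning on a mediator would strip out part of the effect we want; the pooled comparison gives the total causal effect.
So P(outcome | do(Drug B)) is just the pooled rate for Drug B: 328/480 = 0.683.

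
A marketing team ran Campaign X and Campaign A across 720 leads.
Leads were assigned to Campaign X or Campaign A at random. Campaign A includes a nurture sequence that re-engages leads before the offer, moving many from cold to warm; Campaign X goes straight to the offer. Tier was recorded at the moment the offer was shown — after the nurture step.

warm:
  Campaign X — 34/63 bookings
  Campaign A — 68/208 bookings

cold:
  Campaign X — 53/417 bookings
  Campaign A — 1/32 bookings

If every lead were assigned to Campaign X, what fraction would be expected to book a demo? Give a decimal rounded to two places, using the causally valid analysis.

Within every engagement tier level Campaign X has the higher rate, yet pooled Campaign A does — Simpson's reversal.
Because the campaign influences engagement tier, engagement tier is a post-treatment mediator, not a confounder. Stratifying on it would bias the estimate; the causal effect is the crude pooled difference.
So P(outcome | do(Campaign X)) is just the pooled rate for Campaign X: 87/480 = 0.181.

0.18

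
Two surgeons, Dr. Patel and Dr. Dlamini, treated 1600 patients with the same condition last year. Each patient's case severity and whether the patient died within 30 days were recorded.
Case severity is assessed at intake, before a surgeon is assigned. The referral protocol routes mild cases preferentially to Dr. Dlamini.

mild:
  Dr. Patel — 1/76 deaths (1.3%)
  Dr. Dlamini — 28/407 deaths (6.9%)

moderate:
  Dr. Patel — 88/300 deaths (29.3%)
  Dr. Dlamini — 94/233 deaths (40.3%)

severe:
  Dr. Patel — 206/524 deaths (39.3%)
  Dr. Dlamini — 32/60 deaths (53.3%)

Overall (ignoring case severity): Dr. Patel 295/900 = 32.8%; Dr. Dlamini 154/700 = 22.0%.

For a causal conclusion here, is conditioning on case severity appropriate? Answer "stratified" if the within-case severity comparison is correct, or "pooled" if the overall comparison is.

stratified

Since case severity is a pre-existing factor (not a product of the surgeon) and it affects the outcome on its own, it is a confounder. The stratified rates, not the pooled rate, identify the causal effect.
Within each level — mild: 1.3% vs 6.9%; moderate: 29.3% vs 40.3%; severe: 39.3% vs 53.3% — Dr. Patel is lower every time.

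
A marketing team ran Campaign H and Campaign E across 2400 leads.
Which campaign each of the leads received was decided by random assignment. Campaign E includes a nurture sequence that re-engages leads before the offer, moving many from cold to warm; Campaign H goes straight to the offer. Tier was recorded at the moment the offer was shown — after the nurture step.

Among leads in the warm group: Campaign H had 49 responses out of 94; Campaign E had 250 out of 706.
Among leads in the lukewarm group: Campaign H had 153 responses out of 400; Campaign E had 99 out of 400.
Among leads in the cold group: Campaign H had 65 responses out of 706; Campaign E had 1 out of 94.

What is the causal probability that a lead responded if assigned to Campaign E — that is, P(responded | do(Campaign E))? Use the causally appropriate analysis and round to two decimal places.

Engagement tier here is a post-treatment variable shaped by the campaign; conditioning on it would introduce bias rather than remove it. The overall comparison is the causal one.
So P(outcome | do(Campaign E)) is just the pooled rate for Campaign E: 350/1200 = 0.292.

0.29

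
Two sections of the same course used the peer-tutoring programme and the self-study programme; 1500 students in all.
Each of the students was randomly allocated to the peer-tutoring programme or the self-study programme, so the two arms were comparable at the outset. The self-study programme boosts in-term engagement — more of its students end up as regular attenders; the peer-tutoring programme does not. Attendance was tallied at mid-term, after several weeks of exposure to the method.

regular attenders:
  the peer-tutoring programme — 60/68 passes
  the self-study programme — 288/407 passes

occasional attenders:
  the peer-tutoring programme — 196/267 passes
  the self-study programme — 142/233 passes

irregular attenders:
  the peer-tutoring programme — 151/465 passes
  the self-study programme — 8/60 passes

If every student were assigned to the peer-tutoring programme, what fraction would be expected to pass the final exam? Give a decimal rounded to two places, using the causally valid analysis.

Because the teaching method influences mid-term attendance, mid-term attendance is a post-treatment mediator, not a confounder. Stratifying on it would bias the estimate; the causal effect is the crude pooled difference.
So P(outcome | do(the peer-tutoring programme)) is just the pooled rate for the peer-tutoring programme: 407/800 = 0.509.

0.51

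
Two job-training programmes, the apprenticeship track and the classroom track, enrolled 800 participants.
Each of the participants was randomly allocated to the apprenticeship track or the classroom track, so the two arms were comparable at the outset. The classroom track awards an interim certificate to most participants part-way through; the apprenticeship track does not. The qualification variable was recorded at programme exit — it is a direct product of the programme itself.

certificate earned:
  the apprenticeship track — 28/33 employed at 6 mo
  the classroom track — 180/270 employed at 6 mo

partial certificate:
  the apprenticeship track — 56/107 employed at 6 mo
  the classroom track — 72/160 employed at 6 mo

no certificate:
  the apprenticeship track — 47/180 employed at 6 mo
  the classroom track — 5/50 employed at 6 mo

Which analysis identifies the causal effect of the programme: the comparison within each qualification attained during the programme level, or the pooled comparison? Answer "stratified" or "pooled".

Because the programme influences qualification attained during the programme, qualification attained during the programme is a post-treatment mediator, not a confounder. Stratifying on it would bias the estimate; the causal effect is the crude pooled difference.
Pooled: the apprenticeship track 40.9% vs the classroom track 53.5%; the classroom track is higher overall.

pooled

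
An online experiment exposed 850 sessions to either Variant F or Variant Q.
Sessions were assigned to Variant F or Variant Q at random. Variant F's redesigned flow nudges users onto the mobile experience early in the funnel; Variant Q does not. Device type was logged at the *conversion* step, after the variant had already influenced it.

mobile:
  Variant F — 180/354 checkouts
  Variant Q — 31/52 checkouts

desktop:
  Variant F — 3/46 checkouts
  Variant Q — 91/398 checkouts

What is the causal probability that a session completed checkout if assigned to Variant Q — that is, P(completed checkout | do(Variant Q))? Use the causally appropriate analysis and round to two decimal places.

Variant Q is higher inside every device type stratum but Variant F is higher in aggregate. Whether to stratify depends on how device type relates to the variant.
Because the variant influences device type, device type is a post-treatment mediator, not a confounder. Stratifying on it would bias the estimate; the causal effect is the crude pooled difference.
So P(outcome | do(Variant Q)) is just the pooled rate for Variant Q: 122/450 = 0.271.

0.27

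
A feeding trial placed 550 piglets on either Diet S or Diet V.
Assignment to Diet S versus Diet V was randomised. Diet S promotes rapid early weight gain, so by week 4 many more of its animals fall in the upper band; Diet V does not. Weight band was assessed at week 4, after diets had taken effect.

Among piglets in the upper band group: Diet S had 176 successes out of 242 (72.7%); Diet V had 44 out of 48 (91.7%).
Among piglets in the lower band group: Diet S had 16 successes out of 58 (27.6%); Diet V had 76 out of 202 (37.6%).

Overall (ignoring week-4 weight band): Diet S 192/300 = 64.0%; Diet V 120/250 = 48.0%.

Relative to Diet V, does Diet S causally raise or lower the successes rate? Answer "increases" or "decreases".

Week-4 weight band here is a post-treatment variable shaped by the diet; conditioning on it would introduce bias rather than remove it. The overall comparison is the causal one.
Pooled: Diet S 64.0% vs Diet V 48.0%; Diet S is higher overall.

increases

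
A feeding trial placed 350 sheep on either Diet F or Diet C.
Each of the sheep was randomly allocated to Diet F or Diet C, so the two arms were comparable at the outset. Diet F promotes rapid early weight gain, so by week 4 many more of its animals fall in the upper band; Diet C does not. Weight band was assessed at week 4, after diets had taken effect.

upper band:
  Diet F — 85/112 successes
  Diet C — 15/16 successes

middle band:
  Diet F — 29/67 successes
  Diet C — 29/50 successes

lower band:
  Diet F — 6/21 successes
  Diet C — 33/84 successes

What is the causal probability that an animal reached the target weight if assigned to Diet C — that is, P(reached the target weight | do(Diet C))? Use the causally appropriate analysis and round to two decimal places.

0.51

Week-4 weight band is downstream of the diet. One should not condition on a consequence of treatment, so the overall rates are the right comparison.
So P(outcome | do(Diet C)) is just the pooled rate for Diet C: 77/150 = 0.513.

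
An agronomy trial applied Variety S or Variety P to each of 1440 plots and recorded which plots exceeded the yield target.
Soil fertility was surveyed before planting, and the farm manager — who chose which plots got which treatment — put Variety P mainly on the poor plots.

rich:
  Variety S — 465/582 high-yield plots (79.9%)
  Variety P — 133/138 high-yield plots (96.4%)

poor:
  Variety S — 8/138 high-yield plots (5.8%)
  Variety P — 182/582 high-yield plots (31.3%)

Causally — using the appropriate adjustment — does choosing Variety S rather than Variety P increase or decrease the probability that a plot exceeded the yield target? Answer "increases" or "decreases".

decreases

Variety P is higher inside every soil fertility stratum but Variety S is higher in aggregate. Whether to stratify depends on how soil fertility relates to the variety.
Soil fertility is set before the variety has any effect — it is not caused by the variety — and it independently drives the outcome. That makes it a confounder, so the causal comparison is within soil fertility levels.
Within each level — rich: 79.9% vs 96.4%; poor: 5.8% vs 31.3% — Variety P is higher every time.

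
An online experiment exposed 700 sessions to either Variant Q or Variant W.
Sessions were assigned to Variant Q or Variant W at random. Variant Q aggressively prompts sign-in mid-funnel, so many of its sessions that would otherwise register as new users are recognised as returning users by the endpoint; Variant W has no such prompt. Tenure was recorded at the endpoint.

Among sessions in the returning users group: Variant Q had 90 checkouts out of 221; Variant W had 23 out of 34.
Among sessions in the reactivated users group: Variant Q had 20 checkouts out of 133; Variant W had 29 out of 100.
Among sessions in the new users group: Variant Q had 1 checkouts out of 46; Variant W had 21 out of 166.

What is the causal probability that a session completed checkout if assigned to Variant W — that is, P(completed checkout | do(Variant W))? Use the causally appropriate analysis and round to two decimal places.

0.24

Within every user tenure level Variant W has the higher rate, yet pooled Variant Q does — Simpson's reversal.
Stratifying would compare variants among sessions the variants themselves sorted into user tenure groups — a form of selection on an intermediate. The unconditioned pooled rates give the total causal effect.
So P(outcome | do(Variant W)) is just the pooled rate for Variant W: 73/300 = 0.243.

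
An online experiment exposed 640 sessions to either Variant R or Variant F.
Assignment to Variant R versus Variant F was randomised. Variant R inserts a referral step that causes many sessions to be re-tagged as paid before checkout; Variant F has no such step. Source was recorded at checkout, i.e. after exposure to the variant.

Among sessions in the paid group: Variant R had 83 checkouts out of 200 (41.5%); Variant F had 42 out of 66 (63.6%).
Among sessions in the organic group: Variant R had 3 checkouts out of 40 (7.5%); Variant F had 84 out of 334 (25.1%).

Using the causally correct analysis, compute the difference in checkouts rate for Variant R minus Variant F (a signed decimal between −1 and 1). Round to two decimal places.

+0.04

Traffic source is recorded after the variant and is itself shifted by it — it sits on the causal path from variant to outcome. Conditioning on a mediator would strip out part of the effect we want; the pooled comparison gives the total causal effect.
The causal difference is the pooled difference: 0.358 − 0.315 = +0.043.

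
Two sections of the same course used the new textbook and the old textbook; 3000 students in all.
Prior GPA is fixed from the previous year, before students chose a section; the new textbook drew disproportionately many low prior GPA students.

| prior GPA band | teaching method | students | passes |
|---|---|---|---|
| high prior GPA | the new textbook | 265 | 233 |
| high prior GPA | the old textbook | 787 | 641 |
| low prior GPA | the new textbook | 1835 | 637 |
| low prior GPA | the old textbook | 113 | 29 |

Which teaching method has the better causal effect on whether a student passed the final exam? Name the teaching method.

the new textbook is higher inside every prior GPA band stratum but the old textbook is higher in aggregate. Whether to stratify depends on how prior GPA band relates to the teaching method.
Since prior GPA band is a pre-existing factor (not a product of the teaching method) and it affects the outcome on its own, it is a confounder. The stratified rates, not the pooled rate, identify the causal effect.
Within each level — high prior GPA: 87.9% vs 81.4%; low prior GPA: 34.7% vs 25.7% — the new textbook is higher every time.

the new textbook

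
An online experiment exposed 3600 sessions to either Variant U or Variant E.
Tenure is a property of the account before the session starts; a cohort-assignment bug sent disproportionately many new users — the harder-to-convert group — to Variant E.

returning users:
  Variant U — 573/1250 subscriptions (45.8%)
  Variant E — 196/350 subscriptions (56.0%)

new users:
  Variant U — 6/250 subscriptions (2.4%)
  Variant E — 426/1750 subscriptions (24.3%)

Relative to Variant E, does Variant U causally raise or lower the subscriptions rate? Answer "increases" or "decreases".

The stratified and pooled comparisons disagree (Variant E wins within each user tenure; Variant U wins overall), so the answer turns on the causal role of user tenure.
User tenure differs across variants for reasons unrelated to any effect of the variant itself, and it separately predicts the outcome — a classic confounder. We must compare within user tenure levels.
Within each level — returning users: 45.8% vs 56.0%; new users: 2.4% vs 24.3% — Variant E is higher every time.

decreases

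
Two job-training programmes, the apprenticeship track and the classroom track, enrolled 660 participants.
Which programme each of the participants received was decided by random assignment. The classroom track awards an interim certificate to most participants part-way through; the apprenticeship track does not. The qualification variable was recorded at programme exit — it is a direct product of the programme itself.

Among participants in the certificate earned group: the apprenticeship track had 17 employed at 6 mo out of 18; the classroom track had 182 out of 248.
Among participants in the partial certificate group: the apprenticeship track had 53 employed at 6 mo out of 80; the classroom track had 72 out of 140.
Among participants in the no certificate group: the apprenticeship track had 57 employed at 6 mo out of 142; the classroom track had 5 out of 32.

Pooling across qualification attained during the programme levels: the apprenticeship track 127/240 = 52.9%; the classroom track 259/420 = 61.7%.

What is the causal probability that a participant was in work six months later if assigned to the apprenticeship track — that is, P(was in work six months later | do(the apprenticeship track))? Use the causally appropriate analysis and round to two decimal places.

Qualification attained during the programme here is a post-treatment variable shaped by the programme; conditioning on it would introduce bias rather than remove it. The overall comparison is the causal one.
So P(outcome | do(the apprenticeship track)) is just the pooled rate for the apprenticeship track: 127/240 = 0.529.

0.53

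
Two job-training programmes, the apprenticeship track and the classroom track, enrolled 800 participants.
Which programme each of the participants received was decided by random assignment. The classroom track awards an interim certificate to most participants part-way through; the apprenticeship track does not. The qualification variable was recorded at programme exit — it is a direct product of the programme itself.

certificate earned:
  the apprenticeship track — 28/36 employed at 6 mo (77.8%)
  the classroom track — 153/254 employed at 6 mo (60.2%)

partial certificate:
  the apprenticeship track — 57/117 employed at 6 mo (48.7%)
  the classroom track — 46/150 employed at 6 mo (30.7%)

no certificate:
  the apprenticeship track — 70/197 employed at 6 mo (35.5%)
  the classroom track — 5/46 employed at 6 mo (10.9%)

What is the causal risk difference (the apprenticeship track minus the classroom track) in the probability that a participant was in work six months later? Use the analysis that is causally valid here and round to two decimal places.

-0.01

Within every qualification attained during the programme level the apprenticeship track has the higher rate, yet pooled the classroom track does — Simpson's reversal.
Stratifying would compare programmes among participants the programmes themselves sorted into qualification attained during the programme groups — a form of selection on an intermediate. The unconditioned pooled rates give the total causal effect.
The causal difference is the pooled difference: 0.443 − 0.453 = -0.010.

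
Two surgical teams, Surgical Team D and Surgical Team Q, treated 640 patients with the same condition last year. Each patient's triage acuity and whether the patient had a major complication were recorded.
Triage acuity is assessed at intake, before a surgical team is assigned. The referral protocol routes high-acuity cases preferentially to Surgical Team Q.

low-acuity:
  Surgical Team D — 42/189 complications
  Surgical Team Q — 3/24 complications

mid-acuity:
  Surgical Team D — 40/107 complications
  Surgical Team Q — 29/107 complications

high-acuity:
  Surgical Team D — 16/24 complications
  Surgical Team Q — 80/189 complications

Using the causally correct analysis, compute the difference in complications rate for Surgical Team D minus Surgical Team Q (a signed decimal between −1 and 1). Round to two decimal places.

+0.15

Triage acuity differs across surgical teams for reasons unrelated to any effect of the surgical team itself, and it separately predicts the outcome — a classic confounder. We must compare within triage acuity levels.
Adjusting over the population distribution of triage acuity: 0.333·(0.222−0.125) + 0.334·(0.374−0.271) + 0.333·(0.667−0.423) = +0.148.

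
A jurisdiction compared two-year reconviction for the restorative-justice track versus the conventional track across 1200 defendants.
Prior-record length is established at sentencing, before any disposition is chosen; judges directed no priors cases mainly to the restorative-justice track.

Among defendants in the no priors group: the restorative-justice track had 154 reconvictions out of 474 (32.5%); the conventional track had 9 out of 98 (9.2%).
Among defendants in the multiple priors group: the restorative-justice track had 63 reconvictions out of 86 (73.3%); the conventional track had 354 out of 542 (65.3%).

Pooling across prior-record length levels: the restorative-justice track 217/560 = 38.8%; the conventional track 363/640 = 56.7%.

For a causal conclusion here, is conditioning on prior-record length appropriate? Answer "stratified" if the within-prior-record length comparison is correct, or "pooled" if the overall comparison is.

The stratified and pooled comparisons disagree (the conventional track wins within each prior-record length; the restorative-justice track wins overall), so the answer turns on the causal role of prior-record length.
Since prior-record length is a pre-existing factor (not a product of the disposition) and it affects the outcome on its own, it is a confounder. The stratified rates, not the pooled rate, identify the causal effect.
Within each level — no priors: 32.5% vs 9.2%; multiple priors: 73.3% vs 65.3% — the conventional track is lower every time.

stratified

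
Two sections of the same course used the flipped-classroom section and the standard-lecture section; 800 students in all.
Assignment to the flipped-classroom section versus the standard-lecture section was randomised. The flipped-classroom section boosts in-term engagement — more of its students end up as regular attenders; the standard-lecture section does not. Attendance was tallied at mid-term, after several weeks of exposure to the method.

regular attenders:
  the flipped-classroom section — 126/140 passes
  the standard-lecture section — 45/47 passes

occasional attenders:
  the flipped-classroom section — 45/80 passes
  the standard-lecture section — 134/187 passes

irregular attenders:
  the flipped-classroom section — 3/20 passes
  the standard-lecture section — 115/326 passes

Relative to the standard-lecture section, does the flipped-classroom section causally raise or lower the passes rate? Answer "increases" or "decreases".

increases

Because the teaching method influences mid-term attendance, mid-term attendance is a post-treatment mediator, not a confounder. Stratifying on it would bias the estimate; the causal effect is the crude pooled difference.
Pooled: the flipped-classroom section 72.5% vs the standard-lecture section 52.5%; the flipped-classroom section is higher overall.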